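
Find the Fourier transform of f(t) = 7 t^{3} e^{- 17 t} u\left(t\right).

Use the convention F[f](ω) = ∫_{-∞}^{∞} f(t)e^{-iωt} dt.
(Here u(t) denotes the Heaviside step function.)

F(ω) = \frac{42}{\left(i \omega + 17\right)^{4}}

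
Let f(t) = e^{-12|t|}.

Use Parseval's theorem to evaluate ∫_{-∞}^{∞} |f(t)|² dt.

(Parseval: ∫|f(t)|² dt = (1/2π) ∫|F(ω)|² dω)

∫|f(t)|² dt = \frac{1}{12}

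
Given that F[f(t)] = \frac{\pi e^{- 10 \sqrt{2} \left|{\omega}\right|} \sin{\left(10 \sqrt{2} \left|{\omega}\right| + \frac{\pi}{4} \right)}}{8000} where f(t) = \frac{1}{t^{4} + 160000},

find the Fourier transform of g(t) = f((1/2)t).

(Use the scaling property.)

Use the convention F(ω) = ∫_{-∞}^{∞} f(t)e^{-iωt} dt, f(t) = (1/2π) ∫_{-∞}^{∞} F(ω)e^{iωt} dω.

F[g](ω) = \frac{\pi e^{- 20 \sqrt{2} \left|{\omega}\right|} \sin{\left(20 \sqrt{2} \left|{\omega}\right| + \frac{\pi}{4} \right)}}{4000}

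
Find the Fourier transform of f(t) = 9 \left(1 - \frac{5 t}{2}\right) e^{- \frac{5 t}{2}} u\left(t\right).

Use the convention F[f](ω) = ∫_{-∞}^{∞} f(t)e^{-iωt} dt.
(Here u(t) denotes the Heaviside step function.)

F(ω) = \frac{36 i \omega}{- 4 \omega^{2} + 20 i \omega + 25}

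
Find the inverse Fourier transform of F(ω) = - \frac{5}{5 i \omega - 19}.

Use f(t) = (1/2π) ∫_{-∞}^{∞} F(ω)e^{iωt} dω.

f(t) = e^{\frac{19 t}{5}} u\left(- t\right)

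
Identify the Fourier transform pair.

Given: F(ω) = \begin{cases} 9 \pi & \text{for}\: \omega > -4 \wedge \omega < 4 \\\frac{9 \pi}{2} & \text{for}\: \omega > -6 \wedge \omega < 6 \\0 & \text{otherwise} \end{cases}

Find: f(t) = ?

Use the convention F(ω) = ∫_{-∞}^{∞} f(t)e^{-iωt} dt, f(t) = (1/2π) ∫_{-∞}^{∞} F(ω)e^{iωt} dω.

f(t) = \frac{9 \sin{\left(5 t \right)} \cos{\left(t \right)}}{t}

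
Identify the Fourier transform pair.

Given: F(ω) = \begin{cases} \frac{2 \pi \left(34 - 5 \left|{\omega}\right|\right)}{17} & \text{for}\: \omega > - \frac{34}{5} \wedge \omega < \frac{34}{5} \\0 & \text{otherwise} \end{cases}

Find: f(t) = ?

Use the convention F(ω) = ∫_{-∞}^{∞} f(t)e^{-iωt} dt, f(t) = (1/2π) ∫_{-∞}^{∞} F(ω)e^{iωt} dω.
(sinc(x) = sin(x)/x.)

f(t) = \frac{68 \operatorname{sinc}^{2}{\left(\frac{17 t}{5} \right)}}{5}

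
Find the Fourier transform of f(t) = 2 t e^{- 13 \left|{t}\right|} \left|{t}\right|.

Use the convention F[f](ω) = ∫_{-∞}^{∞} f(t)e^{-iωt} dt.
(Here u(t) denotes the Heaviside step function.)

F(ω) = \frac{8 i \omega \left(\omega^{2} - 507\right)}{\left(\omega^{2} + 169\right)^{3}}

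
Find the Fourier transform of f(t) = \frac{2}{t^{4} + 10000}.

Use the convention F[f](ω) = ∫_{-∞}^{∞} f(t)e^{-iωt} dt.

F(ω) = \frac{\pi e^{- 5 \sqrt{2} \left|{\omega}\right|} \sin{\left(5 \sqrt{2} \left|{\omega}\right| + \frac{\pi}{4} \right)}}{500}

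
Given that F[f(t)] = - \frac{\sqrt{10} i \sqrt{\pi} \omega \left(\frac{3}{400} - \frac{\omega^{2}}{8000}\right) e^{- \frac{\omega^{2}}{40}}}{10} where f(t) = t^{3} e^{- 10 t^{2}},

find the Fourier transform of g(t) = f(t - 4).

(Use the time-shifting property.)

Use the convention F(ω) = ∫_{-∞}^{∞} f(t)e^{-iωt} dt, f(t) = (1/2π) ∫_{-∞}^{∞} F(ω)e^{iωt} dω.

F[g](ω) = \frac{\sqrt{10} i \sqrt{\pi} \omega \left(\omega^{2} - 60\right) e^{- \frac{\omega \left(\omega + 160 i\right)}{40}}}{80000}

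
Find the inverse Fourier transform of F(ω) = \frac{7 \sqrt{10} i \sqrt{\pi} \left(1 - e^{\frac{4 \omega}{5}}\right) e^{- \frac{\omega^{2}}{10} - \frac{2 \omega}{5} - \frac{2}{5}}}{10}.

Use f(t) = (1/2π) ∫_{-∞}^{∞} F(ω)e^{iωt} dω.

f(t) = 7 e^{- \frac{5 t^{2}}{2}} \sin{\left(2 t \right)}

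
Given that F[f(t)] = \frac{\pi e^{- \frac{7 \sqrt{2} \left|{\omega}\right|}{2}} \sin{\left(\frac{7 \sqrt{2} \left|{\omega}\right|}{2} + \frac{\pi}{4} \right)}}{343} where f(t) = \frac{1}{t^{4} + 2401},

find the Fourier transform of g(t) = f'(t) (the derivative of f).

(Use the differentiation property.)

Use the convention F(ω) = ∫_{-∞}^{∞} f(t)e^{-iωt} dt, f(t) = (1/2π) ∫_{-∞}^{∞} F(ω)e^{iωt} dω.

F[g](ω) = \frac{i \pi \omega e^{- \frac{7 \sqrt{2} \left|{\omega}\right|}{2}} \sin{\left(\frac{7 \sqrt{2} \left|{\omega}\right|}{2} + \frac{\pi}{4} \right)}}{343}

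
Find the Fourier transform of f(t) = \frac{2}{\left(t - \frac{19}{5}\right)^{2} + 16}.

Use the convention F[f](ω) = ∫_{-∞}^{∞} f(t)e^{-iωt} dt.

F(ω) = \frac{\pi e^{- \frac{19 i \omega}{5} - 4 \left|{\omega}\right|}}{2}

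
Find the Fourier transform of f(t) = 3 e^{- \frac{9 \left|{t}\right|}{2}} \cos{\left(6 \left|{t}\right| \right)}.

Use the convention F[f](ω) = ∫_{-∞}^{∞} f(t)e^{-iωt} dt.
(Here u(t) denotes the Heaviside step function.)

F(ω) = \frac{108 \left(4 \omega^{2} + 225\right)}{16 \omega^{4} - 504 \omega^{2} + 50625}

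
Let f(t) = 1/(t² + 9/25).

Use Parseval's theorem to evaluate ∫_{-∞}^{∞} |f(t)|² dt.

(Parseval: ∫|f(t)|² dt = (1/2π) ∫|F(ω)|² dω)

∫|f(t)|² dt = \frac{125 \pi}{54}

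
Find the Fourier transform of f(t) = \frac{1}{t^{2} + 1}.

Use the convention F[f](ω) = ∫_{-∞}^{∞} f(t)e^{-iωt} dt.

F(ω) = \pi e^{- \left|{\omega}\right|}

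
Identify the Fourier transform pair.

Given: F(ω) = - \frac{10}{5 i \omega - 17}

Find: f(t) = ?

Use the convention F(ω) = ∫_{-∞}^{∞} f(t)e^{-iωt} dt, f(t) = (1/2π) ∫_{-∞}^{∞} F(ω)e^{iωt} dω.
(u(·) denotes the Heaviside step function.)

f(t) = 2 e^{\frac{17 t}{5}} u\left(- t\right)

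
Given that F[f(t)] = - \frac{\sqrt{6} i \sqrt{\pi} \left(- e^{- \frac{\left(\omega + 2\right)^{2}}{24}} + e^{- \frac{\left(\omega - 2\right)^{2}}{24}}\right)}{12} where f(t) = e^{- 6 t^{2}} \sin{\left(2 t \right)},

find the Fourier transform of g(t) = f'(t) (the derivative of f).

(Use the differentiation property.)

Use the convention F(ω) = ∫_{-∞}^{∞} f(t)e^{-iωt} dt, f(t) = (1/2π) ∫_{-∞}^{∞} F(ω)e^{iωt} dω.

F[g](ω) = \frac{\sqrt{6} \sqrt{\pi} \omega \left(e^{\frac{\omega}{3}} - 1\right) e^{- \frac{\omega^{2}}{24} - \frac{\omega}{6} - \frac{1}{6}}}{12}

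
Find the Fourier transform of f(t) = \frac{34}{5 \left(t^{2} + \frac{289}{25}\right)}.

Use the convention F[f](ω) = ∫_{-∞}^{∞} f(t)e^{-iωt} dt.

F(ω) = 2 \pi e^{- \frac{17 \left|{\omega}\right|}{5}}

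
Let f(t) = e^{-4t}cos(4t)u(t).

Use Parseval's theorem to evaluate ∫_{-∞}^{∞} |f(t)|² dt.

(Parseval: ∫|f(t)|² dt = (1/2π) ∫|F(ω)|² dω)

∫|f(t)|² dt = \frac{3}{32}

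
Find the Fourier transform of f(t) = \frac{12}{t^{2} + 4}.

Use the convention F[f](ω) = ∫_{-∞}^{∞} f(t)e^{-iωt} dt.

F(ω) = 6 \pi e^{- 2 \left|{\omega}\right|}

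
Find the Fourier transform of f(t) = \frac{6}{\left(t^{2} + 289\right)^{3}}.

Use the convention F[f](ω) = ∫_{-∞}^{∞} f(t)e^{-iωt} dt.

F(ω) = \frac{3 \pi \left(289 \omega^{2} + 51 \left|{\omega}\right| + 3\right) e^{- 17 \left|{\omega}\right|}}{5679428}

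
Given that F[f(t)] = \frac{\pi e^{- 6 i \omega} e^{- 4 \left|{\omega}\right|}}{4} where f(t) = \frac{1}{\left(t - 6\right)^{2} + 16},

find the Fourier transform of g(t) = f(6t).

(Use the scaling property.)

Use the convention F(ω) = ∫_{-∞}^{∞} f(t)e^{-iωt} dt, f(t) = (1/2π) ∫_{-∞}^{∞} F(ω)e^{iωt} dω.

F[g](ω) = \frac{\pi e^{- i \omega - \frac{2 \left|{\omega}\right|}{3}}}{24}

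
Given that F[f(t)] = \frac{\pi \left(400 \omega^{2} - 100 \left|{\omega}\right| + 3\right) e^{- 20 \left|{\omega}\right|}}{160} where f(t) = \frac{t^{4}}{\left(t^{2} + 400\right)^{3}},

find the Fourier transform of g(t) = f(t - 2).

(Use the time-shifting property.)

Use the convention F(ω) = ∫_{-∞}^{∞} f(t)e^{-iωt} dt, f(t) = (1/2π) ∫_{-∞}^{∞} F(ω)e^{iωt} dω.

F[g](ω) = \frac{\pi \left(400 \omega^{2} - 100 \left|{\omega}\right| + 3\right) e^{- 2 i \omega - 20 \left|{\omega}\right|}}{160}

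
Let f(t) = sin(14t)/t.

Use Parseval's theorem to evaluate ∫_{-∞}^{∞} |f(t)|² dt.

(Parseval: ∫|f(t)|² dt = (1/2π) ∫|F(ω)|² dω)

∫|f(t)|² dt = 14 \pi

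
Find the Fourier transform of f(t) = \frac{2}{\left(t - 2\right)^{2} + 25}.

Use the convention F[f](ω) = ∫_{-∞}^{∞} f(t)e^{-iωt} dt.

F(ω) = \frac{2 \pi e^{- 2 i \omega - 5 \left|{\omega}\right|}}{5}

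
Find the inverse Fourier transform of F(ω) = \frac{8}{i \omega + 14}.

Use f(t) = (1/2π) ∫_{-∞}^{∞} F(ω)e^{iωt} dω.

f(t) = 8 e^{- 14 t} u\left(t\right)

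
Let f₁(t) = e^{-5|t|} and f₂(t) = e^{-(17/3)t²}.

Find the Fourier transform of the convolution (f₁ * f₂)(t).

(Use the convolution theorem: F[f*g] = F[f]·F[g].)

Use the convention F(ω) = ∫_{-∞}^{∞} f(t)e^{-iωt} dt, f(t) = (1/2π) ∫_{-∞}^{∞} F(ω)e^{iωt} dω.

F[f₁*f₂](ω) = \frac{10 \sqrt{51} \sqrt{\pi} e^{- \frac{3 \omega^{2}}{68}}}{17 \left(\omega^{2} + 25\right)}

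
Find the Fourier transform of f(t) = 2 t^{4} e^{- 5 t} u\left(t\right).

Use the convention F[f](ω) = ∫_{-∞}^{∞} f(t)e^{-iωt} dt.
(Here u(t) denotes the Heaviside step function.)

F(ω) = \frac{48}{\left(i \omega + 5\right)^{5}}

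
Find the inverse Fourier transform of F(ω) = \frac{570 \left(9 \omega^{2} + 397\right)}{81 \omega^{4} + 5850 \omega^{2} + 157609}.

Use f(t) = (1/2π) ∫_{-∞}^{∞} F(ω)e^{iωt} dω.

f(t) = 5 e^{- \frac{19 \left|{t}\right|}{3}} \cos{\left(2 \left|{t}\right| \right)}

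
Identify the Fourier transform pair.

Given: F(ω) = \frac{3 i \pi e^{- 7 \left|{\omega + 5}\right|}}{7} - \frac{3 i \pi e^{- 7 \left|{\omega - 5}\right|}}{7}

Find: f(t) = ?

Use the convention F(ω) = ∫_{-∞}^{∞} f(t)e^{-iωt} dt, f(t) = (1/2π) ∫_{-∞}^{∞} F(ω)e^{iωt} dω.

f(t) = \frac{6 \sin{\left(5 t \right)}}{t^{2} + 49}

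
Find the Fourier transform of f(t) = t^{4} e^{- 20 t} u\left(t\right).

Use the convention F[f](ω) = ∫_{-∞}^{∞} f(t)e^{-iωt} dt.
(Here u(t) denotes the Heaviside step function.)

F(ω) = \frac{24}{\left(i \omega + 20\right)^{5}}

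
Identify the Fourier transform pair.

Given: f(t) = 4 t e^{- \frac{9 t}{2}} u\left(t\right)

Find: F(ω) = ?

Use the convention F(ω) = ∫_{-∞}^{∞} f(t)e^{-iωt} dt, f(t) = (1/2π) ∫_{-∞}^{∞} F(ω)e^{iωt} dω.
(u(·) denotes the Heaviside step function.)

F(ω) = \frac{16}{\left(2 i \omega + 9\right)^{2}}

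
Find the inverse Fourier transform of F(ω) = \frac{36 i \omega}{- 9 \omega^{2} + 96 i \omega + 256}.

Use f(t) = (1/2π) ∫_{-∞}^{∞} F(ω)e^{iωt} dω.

f(t) = 4 \left(1 - \frac{16 t}{3}\right) e^{- \frac{16 t}{3}} u\left(t\right)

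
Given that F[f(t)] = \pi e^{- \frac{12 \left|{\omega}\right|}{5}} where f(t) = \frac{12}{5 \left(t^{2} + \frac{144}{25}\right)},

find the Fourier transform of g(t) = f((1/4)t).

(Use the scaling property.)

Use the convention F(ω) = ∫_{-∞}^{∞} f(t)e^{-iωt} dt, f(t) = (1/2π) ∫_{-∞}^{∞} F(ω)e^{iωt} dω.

F[g](ω) = 4 \pi e^{- \frac{48 \left|{\omega}\right|}{5}}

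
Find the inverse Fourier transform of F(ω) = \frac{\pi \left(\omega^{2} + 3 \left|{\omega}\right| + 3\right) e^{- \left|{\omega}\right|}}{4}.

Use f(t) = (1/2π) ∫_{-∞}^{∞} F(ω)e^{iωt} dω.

f(t) = \frac{2}{\left(t^{2} + 1\right)^{3}}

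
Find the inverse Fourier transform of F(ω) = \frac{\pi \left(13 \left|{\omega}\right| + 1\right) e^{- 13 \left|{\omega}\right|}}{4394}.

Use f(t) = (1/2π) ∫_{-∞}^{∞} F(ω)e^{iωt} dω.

f(t) = \frac{1}{\left(t^{2} + 169\right)^{2}}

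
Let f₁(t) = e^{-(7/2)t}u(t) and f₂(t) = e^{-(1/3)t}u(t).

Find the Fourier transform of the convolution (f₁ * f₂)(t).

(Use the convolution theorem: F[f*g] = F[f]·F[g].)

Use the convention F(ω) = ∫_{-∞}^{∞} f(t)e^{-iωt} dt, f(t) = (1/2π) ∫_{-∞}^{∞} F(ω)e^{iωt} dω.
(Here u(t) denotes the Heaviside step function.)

F[f₁*f₂](ω) = \frac{6}{- 6 \omega^{2} + 23 i \omega + 7}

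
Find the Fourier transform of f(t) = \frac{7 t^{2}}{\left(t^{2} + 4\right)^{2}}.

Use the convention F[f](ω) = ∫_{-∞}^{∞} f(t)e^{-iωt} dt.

F(ω) = \frac{7 \pi \left(1 - 2 \left|{\omega}\right|\right) e^{- 2 \left|{\omega}\right|}}{4}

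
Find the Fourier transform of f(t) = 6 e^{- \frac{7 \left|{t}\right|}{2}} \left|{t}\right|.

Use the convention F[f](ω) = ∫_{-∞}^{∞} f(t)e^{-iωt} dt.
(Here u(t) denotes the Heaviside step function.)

F(ω) = \frac{48 \left(49 - 4 \omega^{2}\right)}{\left(4 \omega^{2} + 49\right)^{2}}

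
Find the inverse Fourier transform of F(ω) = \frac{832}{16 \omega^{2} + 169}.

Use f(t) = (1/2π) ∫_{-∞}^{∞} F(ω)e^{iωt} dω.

f(t) = 8 e^{- \frac{13 \left|{t}\right|}{4}}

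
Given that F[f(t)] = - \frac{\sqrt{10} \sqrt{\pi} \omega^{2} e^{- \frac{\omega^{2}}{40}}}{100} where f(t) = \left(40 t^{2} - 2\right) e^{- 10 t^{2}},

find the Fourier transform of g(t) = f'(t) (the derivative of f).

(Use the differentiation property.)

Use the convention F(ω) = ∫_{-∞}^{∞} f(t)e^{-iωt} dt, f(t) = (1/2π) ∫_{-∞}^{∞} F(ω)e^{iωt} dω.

F[g](ω) = - \frac{\sqrt{10} i \sqrt{\pi} \omega^{3} e^{- \frac{\omega^{2}}{40}}}{100}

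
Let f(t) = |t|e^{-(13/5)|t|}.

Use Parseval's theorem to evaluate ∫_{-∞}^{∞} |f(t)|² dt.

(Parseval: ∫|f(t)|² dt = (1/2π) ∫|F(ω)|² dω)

∫|f(t)|² dt = \frac{125}{4394}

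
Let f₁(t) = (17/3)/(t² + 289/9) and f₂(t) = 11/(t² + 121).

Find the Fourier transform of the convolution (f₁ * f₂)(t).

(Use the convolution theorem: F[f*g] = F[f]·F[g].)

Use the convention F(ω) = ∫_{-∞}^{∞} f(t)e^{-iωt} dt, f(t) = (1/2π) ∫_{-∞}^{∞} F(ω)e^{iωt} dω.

F[f₁*f₂](ω) = \pi^{2} e^{- \frac{50 \left|{\omega}\right|}{3}}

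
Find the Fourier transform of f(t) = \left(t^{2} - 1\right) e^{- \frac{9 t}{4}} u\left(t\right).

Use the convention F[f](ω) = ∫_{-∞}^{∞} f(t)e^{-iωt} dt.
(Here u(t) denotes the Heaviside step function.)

F(ω) = \frac{4 \left(128 i \omega - \left(4 i \omega + 9\right)^{3} + 288\right)}{\left(4 i \omega + 9\right)^{4}}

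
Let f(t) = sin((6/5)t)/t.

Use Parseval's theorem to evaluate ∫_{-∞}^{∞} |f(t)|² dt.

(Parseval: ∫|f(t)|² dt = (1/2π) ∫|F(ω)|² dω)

∫|f(t)|² dt = \frac{6 \pi}{5}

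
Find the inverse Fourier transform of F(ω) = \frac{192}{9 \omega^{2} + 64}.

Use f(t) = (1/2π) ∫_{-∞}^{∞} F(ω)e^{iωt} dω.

f(t) = 4 e^{- \frac{8 \left|{t}\right|}{3}}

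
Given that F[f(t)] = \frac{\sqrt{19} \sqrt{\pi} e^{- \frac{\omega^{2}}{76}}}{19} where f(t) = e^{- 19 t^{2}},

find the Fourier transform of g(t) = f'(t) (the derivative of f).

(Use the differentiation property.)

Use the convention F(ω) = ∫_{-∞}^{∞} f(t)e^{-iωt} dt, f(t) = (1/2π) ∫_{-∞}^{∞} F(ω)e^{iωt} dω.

F[g](ω) = \frac{\sqrt{19} i \sqrt{\pi} \omega e^{- \frac{\omega^{2}}{76}}}{19}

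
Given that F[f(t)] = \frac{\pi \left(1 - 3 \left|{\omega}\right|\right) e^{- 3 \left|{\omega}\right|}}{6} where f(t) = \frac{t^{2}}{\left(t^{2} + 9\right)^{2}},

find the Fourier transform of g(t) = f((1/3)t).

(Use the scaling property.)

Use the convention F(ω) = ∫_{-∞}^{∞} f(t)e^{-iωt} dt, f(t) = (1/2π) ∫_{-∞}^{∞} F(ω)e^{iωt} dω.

F[g](ω) = \frac{\pi \left(1 - 9 \left|{\omega}\right|\right) e^{- 9 \left|{\omega}\right|}}{2}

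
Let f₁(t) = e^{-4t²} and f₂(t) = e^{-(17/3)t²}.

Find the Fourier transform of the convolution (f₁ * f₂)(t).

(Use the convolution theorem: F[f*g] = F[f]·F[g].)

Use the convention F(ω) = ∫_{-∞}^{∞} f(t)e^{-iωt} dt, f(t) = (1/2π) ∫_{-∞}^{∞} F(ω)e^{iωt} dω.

F[f₁*f₂](ω) = \frac{\sqrt{51} \pi e^{- \frac{29 \omega^{2}}{272}}}{34}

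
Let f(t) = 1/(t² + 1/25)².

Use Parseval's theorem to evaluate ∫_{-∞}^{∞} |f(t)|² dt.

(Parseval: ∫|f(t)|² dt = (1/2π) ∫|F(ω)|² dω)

∫|f(t)|² dt = \frac{390625 \pi}{16}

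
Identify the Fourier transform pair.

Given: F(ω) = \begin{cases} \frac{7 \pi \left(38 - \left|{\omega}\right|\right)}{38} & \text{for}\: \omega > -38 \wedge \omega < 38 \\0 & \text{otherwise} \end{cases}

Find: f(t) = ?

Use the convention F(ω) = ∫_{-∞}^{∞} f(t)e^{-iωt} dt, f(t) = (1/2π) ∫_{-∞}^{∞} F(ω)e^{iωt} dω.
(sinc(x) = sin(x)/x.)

f(t) = 133 \operatorname{sinc}^{2}{\left(19 t \right)}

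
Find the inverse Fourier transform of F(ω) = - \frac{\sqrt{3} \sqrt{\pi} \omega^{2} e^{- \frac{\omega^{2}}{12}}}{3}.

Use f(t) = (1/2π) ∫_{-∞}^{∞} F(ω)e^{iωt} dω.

f(t) = 3 \left(12 t^{2} - 2\right) e^{- 3 t^{2}}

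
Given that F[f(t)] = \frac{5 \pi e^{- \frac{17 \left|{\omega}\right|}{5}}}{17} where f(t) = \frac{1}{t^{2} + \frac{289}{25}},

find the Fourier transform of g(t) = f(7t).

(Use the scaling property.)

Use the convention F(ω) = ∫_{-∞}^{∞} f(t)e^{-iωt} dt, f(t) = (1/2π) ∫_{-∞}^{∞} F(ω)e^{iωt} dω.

F[g](ω) = \frac{5 \pi e^{- \frac{17 \left|{\omega}\right|}{35}}}{119}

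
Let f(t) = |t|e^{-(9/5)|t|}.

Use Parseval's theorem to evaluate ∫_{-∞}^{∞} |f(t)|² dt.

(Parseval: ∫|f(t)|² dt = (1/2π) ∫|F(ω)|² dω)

∫|f(t)|² dt = \frac{125}{1458}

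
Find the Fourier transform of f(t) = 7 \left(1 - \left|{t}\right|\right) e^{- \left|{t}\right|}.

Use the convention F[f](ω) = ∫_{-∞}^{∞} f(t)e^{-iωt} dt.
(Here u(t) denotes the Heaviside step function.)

F(ω) = \frac{28 \omega^{2}}{\left(\omega^{2} + 1\right)^{2}}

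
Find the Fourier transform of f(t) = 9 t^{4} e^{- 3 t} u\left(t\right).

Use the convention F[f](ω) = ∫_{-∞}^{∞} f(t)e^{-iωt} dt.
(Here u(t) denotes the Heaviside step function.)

F(ω) = \frac{216}{\left(i \omega + 3\right)^{5}}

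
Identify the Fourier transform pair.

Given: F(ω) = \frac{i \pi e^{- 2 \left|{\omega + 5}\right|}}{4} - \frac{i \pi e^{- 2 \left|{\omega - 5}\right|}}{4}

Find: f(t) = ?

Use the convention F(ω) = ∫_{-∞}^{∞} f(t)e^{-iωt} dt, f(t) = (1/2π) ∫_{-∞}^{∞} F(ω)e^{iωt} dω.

f(t) = \frac{\sin{\left(5 t \right)}}{t^{2} + 4}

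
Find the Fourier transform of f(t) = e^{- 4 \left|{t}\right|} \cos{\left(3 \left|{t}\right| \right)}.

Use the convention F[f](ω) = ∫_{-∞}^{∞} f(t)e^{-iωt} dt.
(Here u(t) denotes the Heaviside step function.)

F(ω) = \frac{8 \left(\omega^{2} + 25\right)}{\omega^{4} + 14 \omega^{2} + 625}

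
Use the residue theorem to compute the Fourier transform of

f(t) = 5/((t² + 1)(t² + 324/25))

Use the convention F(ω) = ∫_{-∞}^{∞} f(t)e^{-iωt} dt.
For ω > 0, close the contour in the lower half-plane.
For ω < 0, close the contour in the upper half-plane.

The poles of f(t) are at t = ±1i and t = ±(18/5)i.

Let g(z) = f(z)e^{-iωz}; for large |z| the factor e^{-iωz} decays in the lower half-plane when ω > 0 and in the upper half-plane when ω < 0.

Case ω > 0 (lower half-plane, clockwise contour ⇒ F(ω) = -2πi·ΣRes):
  Res_{z = - i} g(z) = \frac{125 i e^{- \omega}}{598}
  Res_{z = - \frac{18 i}{5}} g(z) = - \frac{625 i e^{- \frac{18 \omega}{5}}}{10764}
  F(ω) = -2πi·ΣRes = \frac{125 \pi e^{- \omega}}{299} - \frac{625 \pi e^{- \frac{18 \omega}{5}}}{5382}

Case ω < 0 (upper half-plane, counterclockwise contour ⇒ F(ω) = +2πi·ΣRes):
  Res_{z = i} g(z) = - \frac{125 i e^{\omega}}{598}
  Res_{z = \frac{18 i}{5}} g(z) = \frac{625 i e^{\frac{18 \omega}{5}}}{10764}
  F(ω) = 2πi·ΣRes = \frac{125 \pi \left(- 5 e^{\frac{18 \omega}{5}} + 18 e^{\omega}\right)}{5382}

Both cases combine into a single formula in |ω|:

F(ω) = \frac{125 \pi e^{- \left|{\omega}\right|}}{299} - \frac{625 \pi e^{- \frac{18 \left|{\omega}\right|}{5}}}{5382}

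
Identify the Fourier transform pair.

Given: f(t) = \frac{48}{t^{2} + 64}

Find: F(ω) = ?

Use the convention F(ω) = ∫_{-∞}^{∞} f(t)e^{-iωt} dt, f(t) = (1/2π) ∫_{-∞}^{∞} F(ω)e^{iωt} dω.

F(ω) = 6 \pi e^{- 8 \left|{\omega}\right|}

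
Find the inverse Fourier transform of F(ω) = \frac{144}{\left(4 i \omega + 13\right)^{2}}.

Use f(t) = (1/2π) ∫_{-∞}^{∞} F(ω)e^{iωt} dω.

f(t) = 9 t e^{- \frac{13 t}{4}} u\left(t\right)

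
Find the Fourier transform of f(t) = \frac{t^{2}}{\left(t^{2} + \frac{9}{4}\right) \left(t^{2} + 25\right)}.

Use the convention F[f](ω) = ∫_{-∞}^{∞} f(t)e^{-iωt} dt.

F(ω) = \frac{20 \pi e^{- 5 \left|{\omega}\right|}}{91} - \frac{6 \pi e^{- \frac{3 \left|{\omega}\right|}{2}}}{91}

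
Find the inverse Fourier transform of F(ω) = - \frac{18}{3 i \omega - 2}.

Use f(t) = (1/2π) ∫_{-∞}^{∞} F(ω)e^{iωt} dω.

f(t) = 6 e^{\frac{2 t}{3}} u\left(- t\right)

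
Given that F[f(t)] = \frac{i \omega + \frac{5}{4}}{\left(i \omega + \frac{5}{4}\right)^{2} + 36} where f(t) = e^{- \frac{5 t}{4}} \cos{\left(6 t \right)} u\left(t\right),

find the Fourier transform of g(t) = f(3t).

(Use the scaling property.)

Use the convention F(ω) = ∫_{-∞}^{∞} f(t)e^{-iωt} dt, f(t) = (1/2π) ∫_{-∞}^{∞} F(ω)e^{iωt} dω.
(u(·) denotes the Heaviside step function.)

F[g](ω) = \frac{4 \left(4 i \omega + 15\right)}{\left(4 i \omega + 15\right)^{2} + 5184}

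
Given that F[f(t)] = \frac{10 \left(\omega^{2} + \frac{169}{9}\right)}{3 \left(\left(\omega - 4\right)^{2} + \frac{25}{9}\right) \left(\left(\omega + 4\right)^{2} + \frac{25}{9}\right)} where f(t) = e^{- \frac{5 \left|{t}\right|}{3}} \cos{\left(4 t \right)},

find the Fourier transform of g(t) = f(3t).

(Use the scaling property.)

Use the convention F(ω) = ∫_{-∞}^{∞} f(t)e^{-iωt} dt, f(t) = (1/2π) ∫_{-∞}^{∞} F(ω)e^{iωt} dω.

F[g](ω) = \frac{10 \left(\omega^{2} + 169\right)}{\omega^{4} - 238 \omega^{2} + 28561}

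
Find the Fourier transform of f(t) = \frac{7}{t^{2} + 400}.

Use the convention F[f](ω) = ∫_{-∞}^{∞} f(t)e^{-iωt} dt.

F(ω) = \frac{7 \pi e^{- 20 \left|{\omega}\right|}}{20}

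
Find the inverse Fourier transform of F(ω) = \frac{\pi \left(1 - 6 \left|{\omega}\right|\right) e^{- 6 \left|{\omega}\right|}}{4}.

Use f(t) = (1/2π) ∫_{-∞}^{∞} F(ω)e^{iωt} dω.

f(t) = \frac{3 t^{2}}{\left(t^{2} + 36\right)^{2}}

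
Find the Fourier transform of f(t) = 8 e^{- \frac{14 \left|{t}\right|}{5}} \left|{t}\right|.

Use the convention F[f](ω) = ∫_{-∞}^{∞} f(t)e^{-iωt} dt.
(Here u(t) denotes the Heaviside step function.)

F(ω) = \frac{400 \left(196 - 25 \omega^{2}\right)}{\left(25 \omega^{2} + 196\right)^{2}}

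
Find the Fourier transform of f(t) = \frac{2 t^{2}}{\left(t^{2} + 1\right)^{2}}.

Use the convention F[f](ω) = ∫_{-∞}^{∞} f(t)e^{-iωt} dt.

F(ω) = \pi \left(1 - \left|{\omega}\right|\right) e^{- \left|{\omega}\right|}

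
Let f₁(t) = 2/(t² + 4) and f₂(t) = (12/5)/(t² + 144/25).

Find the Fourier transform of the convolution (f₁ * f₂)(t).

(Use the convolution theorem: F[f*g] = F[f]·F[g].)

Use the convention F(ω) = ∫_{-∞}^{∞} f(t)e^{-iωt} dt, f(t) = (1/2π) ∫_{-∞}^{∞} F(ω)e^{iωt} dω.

F[f₁*f₂](ω) = \pi^{2} e^{- \frac{22 \left|{\omega}\right|}{5}}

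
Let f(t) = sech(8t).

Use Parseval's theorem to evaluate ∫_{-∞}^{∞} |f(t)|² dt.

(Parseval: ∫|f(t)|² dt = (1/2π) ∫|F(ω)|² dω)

∫|f(t)|² dt = \frac{1}{4}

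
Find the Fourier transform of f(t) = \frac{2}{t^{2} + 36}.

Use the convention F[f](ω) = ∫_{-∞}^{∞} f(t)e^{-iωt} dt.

F(ω) = \frac{\pi e^{- 6 \left|{\omega}\right|}}{3}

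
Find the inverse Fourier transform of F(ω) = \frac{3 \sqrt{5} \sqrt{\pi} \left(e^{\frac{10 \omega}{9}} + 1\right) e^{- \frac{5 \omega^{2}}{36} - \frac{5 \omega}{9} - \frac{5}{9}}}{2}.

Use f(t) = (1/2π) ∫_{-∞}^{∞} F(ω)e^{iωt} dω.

f(t) = 9 e^{- \frac{9 t^{2}}{5}} \cos{\left(2 t \right)}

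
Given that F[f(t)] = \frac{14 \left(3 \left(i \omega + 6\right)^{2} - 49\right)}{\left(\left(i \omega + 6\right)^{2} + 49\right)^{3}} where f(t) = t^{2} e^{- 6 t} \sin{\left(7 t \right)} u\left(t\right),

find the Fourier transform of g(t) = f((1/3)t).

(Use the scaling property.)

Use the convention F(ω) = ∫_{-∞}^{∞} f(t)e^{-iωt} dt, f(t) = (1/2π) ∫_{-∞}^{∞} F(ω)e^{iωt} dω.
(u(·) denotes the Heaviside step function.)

F[g](ω) = \frac{42 \left(27 \left(i \omega + 2\right)^{2} - 49\right)}{\left(9 \left(i \omega + 2\right)^{2} + 49\right)^{3}}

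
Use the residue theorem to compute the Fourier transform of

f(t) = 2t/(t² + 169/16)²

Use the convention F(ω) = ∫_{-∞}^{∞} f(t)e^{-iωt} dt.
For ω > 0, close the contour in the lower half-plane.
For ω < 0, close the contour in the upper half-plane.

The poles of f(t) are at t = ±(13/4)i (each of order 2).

Let g(z) = f(z)e^{-iωz}; for large |z| the factor e^{-iωz} decays in the lower half-plane when ω > 0 and in the upper half-plane when ω < 0.

Case ω > 0 (lower half-plane, clockwise contour ⇒ F(ω) = -2πi·ΣRes):
  Res_{z = - \frac{13 i}{4}} g(z) = \frac{2 \omega e^{- \frac{13 \omega}{4}}}{13} (pole of order 2)
  F(ω) = -2πi·ΣRes = - \frac{4 i \pi \omega e^{- \frac{13 \omega}{4}}}{13}

Case ω < 0 (upper half-plane, counterclockwise contour ⇒ F(ω) = +2πi·ΣRes):
  Res_{z = \frac{13 i}{4}} g(z) = - \frac{2 \omega e^{\frac{13 \omega}{4}}}{13} (pole of order 2)
  F(ω) = 2πi·ΣRes = - \frac{4 i \pi \omega e^{\frac{13 \omega}{4}}}{13}

Both cases combine into a single formula in |ω|:

F(ω) = - \frac{4 i \pi \omega e^{- \frac{13 \left|{\omega}\right|}{4}}}{13}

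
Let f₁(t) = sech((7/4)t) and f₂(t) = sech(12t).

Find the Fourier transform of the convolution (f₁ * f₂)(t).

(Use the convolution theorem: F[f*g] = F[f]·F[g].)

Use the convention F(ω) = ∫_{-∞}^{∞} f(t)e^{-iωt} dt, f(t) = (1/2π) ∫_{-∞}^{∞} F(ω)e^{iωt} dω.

F[f₁*f₂](ω) = \frac{\pi^{2}}{21 \cosh{\left(\frac{\pi \omega}{24} \right)} \cosh{\left(\frac{2 \pi \omega}{7} \right)}}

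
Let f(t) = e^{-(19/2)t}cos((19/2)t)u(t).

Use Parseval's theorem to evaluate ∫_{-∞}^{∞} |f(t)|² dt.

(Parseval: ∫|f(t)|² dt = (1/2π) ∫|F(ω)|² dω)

∫|f(t)|² dt = \frac{3}{76}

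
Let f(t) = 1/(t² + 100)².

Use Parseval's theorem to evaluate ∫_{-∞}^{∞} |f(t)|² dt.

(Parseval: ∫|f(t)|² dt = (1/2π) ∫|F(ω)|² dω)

∫|f(t)|² dt = \frac{\pi}{32000000}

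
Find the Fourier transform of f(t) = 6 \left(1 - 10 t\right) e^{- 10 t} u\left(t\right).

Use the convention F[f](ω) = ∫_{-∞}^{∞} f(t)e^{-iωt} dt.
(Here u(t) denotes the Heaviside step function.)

F(ω) = \frac{6 i \omega}{- \omega^{2} + 20 i \omega + 100}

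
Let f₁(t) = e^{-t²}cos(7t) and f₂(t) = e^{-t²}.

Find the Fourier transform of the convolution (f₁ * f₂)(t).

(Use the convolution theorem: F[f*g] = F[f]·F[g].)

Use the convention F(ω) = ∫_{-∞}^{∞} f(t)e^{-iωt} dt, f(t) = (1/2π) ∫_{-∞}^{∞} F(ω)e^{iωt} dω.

F[f₁*f₂](ω) = \frac{\pi \left(e^{7 \omega} + 1\right) e^{- \frac{\omega^{2}}{2} - \frac{7 \omega}{2} - \frac{49}{4}}}{2}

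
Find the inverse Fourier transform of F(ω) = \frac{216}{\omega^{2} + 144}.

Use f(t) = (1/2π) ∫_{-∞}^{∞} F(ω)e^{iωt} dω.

f(t) = 9 e^{- 12 \left|{t}\right|}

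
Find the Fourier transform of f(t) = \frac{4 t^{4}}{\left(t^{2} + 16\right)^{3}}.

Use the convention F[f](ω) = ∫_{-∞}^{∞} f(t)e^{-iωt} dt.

F(ω) = \frac{\pi \left(16 \omega^{2} - 20 \left|{\omega}\right| + 3\right) e^{- 4 \left|{\omega}\right|}}{8}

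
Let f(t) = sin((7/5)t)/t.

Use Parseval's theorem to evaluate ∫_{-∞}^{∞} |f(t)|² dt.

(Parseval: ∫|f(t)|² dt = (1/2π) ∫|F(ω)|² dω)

∫|f(t)|² dt = \frac{7 \pi}{5}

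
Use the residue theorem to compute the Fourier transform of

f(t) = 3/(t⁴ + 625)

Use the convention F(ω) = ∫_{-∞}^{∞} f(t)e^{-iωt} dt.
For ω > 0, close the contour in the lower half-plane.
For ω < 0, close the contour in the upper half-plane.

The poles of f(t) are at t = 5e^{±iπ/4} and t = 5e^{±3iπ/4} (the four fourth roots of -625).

Let g(z) = f(z)e^{-iωz}; for large |z| the factor e^{-iωz} decays in the lower half-plane when ω > 0 and in the upper half-plane when ω < 0.

Case ω > 0 (lower half-plane, clockwise contour ⇒ F(ω) = -2πi·ΣRes):
  Res_{z = - \frac{5 \sqrt{2}}{2} - \frac{5 \sqrt{2} i}{2}} g(z) = \frac{3 \sqrt{2} i \left(1 - i\right) e^{\frac{5 \sqrt{2} \omega \left(-1 + i\right)}{2}}}{1000}
  Res_{z = \frac{5 \sqrt{2}}{2} - \frac{5 \sqrt{2} i}{2}} g(z) = \frac{3 \sqrt{2} i \left(1 + i\right) e^{- \frac{5 \sqrt{2} \omega \left(1 + i\right)}{2}}}{1000}
  F(ω) = -2πi·ΣRes = \frac{3 \sqrt{2} \pi \left(1 - i\right) \left(e^{5 \sqrt{2} i \omega} + i\right) e^{- \frac{5 \sqrt{2} \omega \left(1 + i\right)}{2}}}{500} = \frac{3 \pi e^{- \frac{5 \sqrt{2} \omega}{2}} \sin{\left(\frac{5 \sqrt{2} \omega}{2} + \frac{\pi}{4} \right)}}{125}

Case ω < 0 (upper half-plane, counterclockwise contour ⇒ F(ω) = +2πi·ΣRes):
  Res_{z = \frac{5 \sqrt{2}}{2} + \frac{5 \sqrt{2} i}{2}} g(z) = \frac{3 \sqrt{2} i \left(-1 + i\right) e^{\frac{5 \sqrt{2} \omega \left(1 - i\right)}{2}}}{1000}
  Res_{z = - \frac{5 \sqrt{2}}{2} + \frac{5 \sqrt{2} i}{2}} g(z) = \frac{3 \sqrt{2} \left(1 - i\right) e^{\frac{5 \sqrt{2} \omega \left(1 + i\right)}{2}}}{1000}
  F(ω) = 2πi·ΣRes = - \frac{3 \sqrt{2} i \pi \left(i \left(1 - i\right) e^{\frac{5 \sqrt{2} \omega \left(1 - i\right)}{2}} - \left(1 - i\right) e^{\frac{5 \sqrt{2} \omega \left(1 + i\right)}{2}}\right)}{500} = \frac{3 \pi e^{\frac{5 \sqrt{2} \omega}{2}} \cos{\left(\frac{5 \sqrt{2} \omega}{2} + \frac{\pi}{4} \right)}}{125}

Both cases combine into a single formula in |ω|:

F(ω) = \frac{3 \pi e^{- \frac{5 \sqrt{2} \left|{\omega}\right|}{2}} \sin{\left(\frac{5 \sqrt{2} \left|{\omega}\right|}{2} + \frac{\pi}{4} \right)}}{125}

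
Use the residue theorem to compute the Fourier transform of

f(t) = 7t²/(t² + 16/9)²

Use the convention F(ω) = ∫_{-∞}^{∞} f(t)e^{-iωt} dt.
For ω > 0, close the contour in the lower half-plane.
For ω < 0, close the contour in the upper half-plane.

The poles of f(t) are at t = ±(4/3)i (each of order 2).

Let g(z) = f(z)e^{-iωz}; for large |z| the factor e^{-iωz} decays in the lower half-plane when ω > 0 and in the upper half-plane when ω < 0.

Case ω > 0 (lower half-plane, clockwise contour ⇒ F(ω) = -2πi·ΣRes):
  Res_{z = - \frac{4 i}{3}} g(z) = \frac{7 i \left(3 - 4 \omega\right) e^{- \frac{4 \omega}{3}}}{16} (pole of order 2)
  F(ω) = -2πi·ΣRes = \frac{7 \pi \left(3 - 4 \omega\right) e^{- \frac{4 \omega}{3}}}{8}

Case ω < 0 (upper half-plane, counterclockwise contour ⇒ F(ω) = +2πi·ΣRes):
  Res_{z = \frac{4 i}{3}} g(z) = \frac{7 i \left(- 4 \omega - 3\right) e^{\frac{4 \omega}{3}}}{16} (pole of order 2)
  F(ω) = 2πi·ΣRes = \frac{7 \pi \left(4 \omega + 3\right) e^{\frac{4 \omega}{3}}}{8}

Both cases combine into a single formula in |ω|:

F(ω) = \frac{7 \pi \left(3 - 4 \left|{\omega}\right|\right) e^{- \frac{4 \left|{\omega}\right|}{3}}}{8}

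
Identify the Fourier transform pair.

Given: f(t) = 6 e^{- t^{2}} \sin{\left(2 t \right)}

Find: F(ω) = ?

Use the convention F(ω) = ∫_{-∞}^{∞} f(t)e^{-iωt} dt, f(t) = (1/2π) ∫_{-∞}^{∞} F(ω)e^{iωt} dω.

F(ω) = 3 i \sqrt{\pi} \left(1 - e^{2 \omega}\right) e^{- \frac{\omega^{2}}{4} - \omega - 1}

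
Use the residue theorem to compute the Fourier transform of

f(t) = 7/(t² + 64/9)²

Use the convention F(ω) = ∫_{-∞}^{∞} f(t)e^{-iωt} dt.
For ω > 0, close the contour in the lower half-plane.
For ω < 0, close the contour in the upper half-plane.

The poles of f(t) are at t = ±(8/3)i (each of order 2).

Let g(z) = f(z)e^{-iωz}; for large |z| the factor e^{-iωz} decays in the lower half-plane when ω > 0 and in the upper half-plane when ω < 0.

Case ω > 0 (lower half-plane, clockwise contour ⇒ F(ω) = -2πi·ΣRes):
  Res_{z = - \frac{8 i}{3}} g(z) = \frac{63 i \left(8 \omega + 3\right) e^{- \frac{8 \omega}{3}}}{2048} (pole of order 2)
  F(ω) = -2πi·ΣRes = \frac{63 \pi \left(8 \omega + 3\right) e^{- \frac{8 \omega}{3}}}{1024}

Case ω < 0 (upper half-plane, counterclockwise contour ⇒ F(ω) = +2πi·ΣRes):
  Res_{z = \frac{8 i}{3}} g(z) = \frac{63 i \left(8 \omega - 3\right) e^{\frac{8 \omega}{3}}}{2048} (pole of order 2)
  F(ω) = 2πi·ΣRes = \frac{63 \pi \left(3 - 8 \omega\right) e^{\frac{8 \omega}{3}}}{1024}

Both cases combine into a single formula in |ω|:

F(ω) = \frac{63 \pi \left(8 \left|{\omega}\right| + 3\right) e^{- \frac{8 \left|{\omega}\right|}{3}}}{1024}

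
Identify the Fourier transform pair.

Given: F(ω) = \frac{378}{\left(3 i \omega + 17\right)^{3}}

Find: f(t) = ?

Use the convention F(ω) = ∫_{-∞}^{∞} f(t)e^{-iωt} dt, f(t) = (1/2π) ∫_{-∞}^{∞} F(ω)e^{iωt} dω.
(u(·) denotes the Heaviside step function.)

f(t) = 7 t^{2} e^{- \frac{17 t}{3}} u\left(t\right)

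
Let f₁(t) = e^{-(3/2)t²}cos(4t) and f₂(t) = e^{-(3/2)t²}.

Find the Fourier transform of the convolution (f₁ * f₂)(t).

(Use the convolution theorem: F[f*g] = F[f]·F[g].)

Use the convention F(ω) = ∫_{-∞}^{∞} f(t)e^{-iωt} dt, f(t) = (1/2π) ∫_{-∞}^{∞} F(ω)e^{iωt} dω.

F[f₁*f₂](ω) = \frac{\pi \left(e^{\frac{8 \omega}{3}} + 1\right) e^{- \frac{\omega^{2}}{3} - \frac{4 \omega}{3} - \frac{8}{3}}}{3}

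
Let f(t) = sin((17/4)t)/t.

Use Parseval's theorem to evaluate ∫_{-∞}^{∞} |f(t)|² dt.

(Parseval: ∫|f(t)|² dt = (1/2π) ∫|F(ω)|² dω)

∫|f(t)|² dt = \frac{17 \pi}{4}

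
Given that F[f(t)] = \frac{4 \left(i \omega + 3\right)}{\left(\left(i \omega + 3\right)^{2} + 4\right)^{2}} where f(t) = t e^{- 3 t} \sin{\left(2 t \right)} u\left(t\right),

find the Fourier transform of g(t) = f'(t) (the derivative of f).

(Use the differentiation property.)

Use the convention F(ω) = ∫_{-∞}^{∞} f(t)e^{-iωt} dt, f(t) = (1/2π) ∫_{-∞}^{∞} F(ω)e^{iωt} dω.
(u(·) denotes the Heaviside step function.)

F[g](ω) = \frac{4 i \omega \left(i \omega + 3\right)}{\left(\left(i \omega + 3\right)^{2} + 4\right)^{2}}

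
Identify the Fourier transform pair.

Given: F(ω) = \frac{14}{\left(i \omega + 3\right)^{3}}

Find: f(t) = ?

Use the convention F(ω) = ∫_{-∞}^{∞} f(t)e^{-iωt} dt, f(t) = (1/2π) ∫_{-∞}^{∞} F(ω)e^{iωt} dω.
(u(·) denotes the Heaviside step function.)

f(t) = 7 t^{2} e^{- 3 t} u\left(t\right)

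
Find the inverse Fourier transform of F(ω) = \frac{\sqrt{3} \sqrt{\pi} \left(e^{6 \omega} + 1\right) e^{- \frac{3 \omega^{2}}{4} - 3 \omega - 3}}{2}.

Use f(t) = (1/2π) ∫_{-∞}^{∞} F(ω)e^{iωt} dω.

f(t) = e^{- \frac{t^{2}}{3}} \cos{\left(2 t \right)}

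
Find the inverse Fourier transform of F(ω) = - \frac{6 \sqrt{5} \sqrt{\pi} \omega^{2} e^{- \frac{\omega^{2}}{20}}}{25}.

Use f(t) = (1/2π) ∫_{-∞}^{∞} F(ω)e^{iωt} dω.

f(t) = 6 \left(20 t^{2} - 2\right) e^{- 5 t^{2}}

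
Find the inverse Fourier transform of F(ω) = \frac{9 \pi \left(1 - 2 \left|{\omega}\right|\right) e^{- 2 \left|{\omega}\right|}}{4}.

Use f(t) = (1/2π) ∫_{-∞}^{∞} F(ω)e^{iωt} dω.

f(t) = \frac{9 t^{2}}{\left(t^{2} + 4\right)^{2}}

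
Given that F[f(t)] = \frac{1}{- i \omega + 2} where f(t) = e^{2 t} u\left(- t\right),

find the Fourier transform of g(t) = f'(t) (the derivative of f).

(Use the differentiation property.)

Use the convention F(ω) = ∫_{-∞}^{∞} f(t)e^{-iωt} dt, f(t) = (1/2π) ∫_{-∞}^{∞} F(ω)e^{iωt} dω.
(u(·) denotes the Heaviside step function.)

F[g](ω) = - \frac{\omega}{\omega + 2 i}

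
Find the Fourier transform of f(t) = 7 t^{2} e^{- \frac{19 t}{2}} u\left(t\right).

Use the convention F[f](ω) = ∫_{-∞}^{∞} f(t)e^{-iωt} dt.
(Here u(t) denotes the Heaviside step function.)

F(ω) = \frac{112}{\left(2 i \omega + 19\right)^{3}}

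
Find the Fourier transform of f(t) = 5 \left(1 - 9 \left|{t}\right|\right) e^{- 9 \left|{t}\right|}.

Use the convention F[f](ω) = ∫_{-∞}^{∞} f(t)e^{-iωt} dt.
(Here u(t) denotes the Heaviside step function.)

F(ω) = \frac{180 \omega^{2}}{\left(\omega^{2} + 81\right)^{2}}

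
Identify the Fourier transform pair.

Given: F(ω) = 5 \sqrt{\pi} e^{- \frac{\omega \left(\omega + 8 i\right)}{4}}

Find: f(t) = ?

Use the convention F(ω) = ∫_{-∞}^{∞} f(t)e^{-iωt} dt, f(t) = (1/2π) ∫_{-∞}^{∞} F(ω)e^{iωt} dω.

f(t) = 5 e^{- \left(t - 2\right)^{2}}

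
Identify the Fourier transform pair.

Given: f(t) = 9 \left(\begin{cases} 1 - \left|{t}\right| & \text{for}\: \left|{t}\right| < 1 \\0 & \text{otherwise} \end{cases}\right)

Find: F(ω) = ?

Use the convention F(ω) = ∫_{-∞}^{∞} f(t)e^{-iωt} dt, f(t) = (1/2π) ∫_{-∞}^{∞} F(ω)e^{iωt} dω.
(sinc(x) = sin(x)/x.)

F(ω) = 9 \operatorname{sinc}^{2}{\left(\frac{\omega}{2} \right)}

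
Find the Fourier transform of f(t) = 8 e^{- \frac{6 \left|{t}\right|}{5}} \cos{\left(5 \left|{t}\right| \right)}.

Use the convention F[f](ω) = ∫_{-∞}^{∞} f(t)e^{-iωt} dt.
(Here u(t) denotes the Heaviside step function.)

F(ω) = \frac{480 \left(25 \omega^{2} + 661\right)}{625 \omega^{4} - 29450 \omega^{2} + 436921}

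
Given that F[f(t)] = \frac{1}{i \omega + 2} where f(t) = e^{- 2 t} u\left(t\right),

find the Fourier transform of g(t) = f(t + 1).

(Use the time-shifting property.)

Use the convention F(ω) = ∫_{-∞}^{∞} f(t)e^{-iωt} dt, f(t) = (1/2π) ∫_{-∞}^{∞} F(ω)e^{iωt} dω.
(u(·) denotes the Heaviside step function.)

F[g](ω) = \frac{e^{i \omega}}{i \omega + 2}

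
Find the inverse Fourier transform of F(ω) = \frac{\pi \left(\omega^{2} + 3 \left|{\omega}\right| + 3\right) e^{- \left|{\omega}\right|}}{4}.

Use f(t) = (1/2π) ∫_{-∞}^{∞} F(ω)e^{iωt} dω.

f(t) = \frac{2}{\left(t^{2} + 1\right)^{3}}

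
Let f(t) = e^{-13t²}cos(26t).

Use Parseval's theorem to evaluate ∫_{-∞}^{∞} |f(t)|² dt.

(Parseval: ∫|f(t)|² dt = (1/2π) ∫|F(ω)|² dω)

∫|f(t)|² dt = \frac{\sqrt{26} \sqrt{\pi} \left(1 + e^{26}\right)}{52 e^{26}}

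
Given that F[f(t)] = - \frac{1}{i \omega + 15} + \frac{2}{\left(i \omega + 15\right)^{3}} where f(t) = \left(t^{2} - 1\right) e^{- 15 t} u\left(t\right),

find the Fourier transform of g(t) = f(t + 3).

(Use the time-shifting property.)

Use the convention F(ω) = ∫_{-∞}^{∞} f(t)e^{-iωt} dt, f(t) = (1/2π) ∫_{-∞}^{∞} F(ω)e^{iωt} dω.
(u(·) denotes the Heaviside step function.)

F[g](ω) = \frac{\left(2 i \omega - \left(i \omega + 15\right)^{3} + 30\right) e^{3 i \omega}}{\left(i \omega + 15\right)^{4}}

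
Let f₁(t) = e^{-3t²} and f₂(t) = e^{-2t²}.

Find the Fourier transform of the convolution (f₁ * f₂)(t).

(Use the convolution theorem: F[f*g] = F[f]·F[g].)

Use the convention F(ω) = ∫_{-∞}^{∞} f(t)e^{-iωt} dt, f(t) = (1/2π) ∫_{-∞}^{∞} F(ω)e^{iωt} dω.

F[f₁*f₂](ω) = \frac{\sqrt{6} \pi e^{- \frac{5 \omega^{2}}{24}}}{6}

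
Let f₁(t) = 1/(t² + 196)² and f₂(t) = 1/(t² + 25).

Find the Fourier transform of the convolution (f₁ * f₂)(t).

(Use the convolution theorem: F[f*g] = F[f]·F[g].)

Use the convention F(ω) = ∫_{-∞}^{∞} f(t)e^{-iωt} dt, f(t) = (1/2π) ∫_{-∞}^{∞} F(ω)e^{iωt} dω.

F[f₁*f₂](ω) = \frac{\pi^{2} \left(14 \left|{\omega}\right| + 1\right) e^{- 19 \left|{\omega}\right|}}{27440}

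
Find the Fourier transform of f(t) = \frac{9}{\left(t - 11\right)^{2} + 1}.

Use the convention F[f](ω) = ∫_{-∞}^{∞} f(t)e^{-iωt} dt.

F(ω) = 9 \pi e^{- 11 i \omega - \left|{\omega}\right|}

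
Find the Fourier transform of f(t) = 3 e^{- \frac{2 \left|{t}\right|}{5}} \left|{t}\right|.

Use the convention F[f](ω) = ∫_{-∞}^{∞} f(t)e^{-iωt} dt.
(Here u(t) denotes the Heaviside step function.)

F(ω) = \frac{150 \left(4 - 25 \omega^{2}\right)}{\left(25 \omega^{2} + 4\right)^{2}}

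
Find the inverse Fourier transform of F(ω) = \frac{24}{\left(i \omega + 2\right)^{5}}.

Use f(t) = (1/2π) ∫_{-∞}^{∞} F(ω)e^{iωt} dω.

f(t) = t^{4} e^{- 2 t} u\left(t\right)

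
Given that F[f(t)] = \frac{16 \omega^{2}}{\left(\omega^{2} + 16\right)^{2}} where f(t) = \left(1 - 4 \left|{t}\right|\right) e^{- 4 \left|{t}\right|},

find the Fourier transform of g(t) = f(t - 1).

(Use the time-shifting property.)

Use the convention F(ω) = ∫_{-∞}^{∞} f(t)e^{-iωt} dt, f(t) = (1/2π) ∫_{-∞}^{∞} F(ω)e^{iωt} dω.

F[g](ω) = \frac{16 \omega^{2} e^{- i \omega}}{\left(\omega^{2} + 16\right)^{2}}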